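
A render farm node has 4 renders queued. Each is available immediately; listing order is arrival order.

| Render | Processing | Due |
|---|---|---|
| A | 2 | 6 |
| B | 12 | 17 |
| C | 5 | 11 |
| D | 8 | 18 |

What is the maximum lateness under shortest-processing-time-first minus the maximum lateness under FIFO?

SPT (increasing processing time): A C D B.
A: 0→2, due 6, lateness -4
C: 2→7, due 11, lateness -4
D: 7→15, due 18, lateness -3
B: 15→27, due 17, lateness 10
Maximum = 10.
FIFO (arrival order): A B C D.
A: 0→2, due 6, lateness -4
B: 2→14, due 17, lateness -3
C: 14→19, due 11, lateness 8
D: 19→27, due 18, lateness 9
Maximum = 9.
Difference = 10 − 9 = 1.

1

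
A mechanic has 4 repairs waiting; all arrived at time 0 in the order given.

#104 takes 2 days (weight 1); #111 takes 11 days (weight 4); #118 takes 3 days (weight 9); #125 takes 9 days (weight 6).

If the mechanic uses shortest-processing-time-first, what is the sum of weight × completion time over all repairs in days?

231

SPT (increasing processing time): #104 #118 #125 #111.
#104: finishes 2, weight 1, w·C = 2
#118: finishes 5, weight 9, w·C = 45
#125: finishes 14, weight 6, w·C = 84
#111: finishes 25, weight 4, w·C = 100
Sum = 2+45+84+100 = 231.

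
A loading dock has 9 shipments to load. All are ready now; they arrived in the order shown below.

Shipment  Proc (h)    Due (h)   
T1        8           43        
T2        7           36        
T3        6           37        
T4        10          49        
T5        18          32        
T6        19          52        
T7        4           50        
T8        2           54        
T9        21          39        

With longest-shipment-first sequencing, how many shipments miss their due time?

7

LPT (decreasing processing time): T9 T6 T5 T4 T1 T2 T3 T7 T8.
T9: 0→21, due 39, tardiness 0
T6: 21→40, due 52, tardiness 0
T5: 40→58, due 32, tardiness 26
T4: 58→68, due 49, tardiness 19
T1: 68→76, due 43, tardiness 33
T2: 76→83, due 36, tardiness 47
T3: 83→89, due 37, tardiness 52
T7: 89→93, due 50, tardiness 43
T8: 93→95, due 54, tardiness 41
Late shipments: 7.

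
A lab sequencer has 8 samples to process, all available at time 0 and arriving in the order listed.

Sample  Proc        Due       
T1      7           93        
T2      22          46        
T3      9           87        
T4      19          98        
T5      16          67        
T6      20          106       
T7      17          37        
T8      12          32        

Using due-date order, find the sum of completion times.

542

EDD (increasing due date): T8 T7 T2 T5 T3 T1 T4 T6.
T8: 0→12
T7: 12→29
T2: 29→51
T5: 51→67
T3: 67→76
T1: 76→83
T4: 83→102
T6: 102→122
Sum = 12+29+51+67+76+83+102+122 = 542.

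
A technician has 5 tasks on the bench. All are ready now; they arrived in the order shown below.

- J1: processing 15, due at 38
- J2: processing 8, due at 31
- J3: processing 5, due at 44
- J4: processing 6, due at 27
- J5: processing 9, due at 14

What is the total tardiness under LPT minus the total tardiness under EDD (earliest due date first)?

22

LPT (decreasing processing time): J1 J5 J2 J4 J3.
J1: 0→15, due 38, tardiness 0
J5: 15→24, due 14, tardiness 10
J2: 24→32, due 31, tardiness 1
J4: 32→38, due 27, tardiness 11
J3: 38→43, due 44, tardiness 0
Sum = 0+10+1+11+0 = 22.
EDD (increasing due date): J5 J4 J2 J1 J3.
J5: 0→9, due 14, tardiness 0
J4: 9→15, due 27, tardiness 0
J2: 15→23, due 31, tardiness 0
J1: 23→38, due 38, tardiness 0
J3: 38→43, due 44, tardiness 0
Sum = 0+0+0+0+0 = 0.
Difference = 22 − 0 = 22.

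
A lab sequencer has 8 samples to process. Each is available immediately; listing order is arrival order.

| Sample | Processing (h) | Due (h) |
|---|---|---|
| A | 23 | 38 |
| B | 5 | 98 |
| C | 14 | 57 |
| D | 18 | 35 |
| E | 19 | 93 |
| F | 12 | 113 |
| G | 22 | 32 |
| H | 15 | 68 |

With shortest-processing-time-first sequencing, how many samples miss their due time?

SPT (increasing processing time): B F C H D E G A.
B: 0→5, due 98, tardiness 0
F: 5→17, due 113, tardiness 0
C: 17→31, due 57, tardiness 0
H: 31→46, due 68, tardiness 0
D: 46→64, due 35, tardiness 29
E: 64→83, due 93, tardiness 0
G: 83→105, due 32, tardiness 73
A: 105→128, due 38, tardiness 90
Late samples: 3.

3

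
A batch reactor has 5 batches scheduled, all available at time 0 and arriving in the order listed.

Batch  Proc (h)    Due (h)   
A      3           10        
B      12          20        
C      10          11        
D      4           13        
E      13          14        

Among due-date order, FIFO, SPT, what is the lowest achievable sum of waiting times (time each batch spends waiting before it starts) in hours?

EDD (increasing due date): A C D E B.
A: waits 0, runs 0→3
C: waits 3, runs 3→13
D: waits 13, runs 13→17
E: waits 17, runs 17→30
B: waits 30, runs 30→42
Sum = 0+3+13+17+30 = 63.
FIFO (arrival order): A B C D E.
A: waits 0, runs 0→3
B: waits 3, runs 3→15
C: waits 15, runs 15→25
D: waits 25, runs 25→29
E: waits 29, runs 29→42
Sum = 0+3+15+25+29 = 72.
SPT (increasing processing time): A D C B E.
A: waits 0, runs 0→3
D: waits 3, runs 3→7
C: waits 7, runs 7→17
B: waits 17, runs 17→29
E: waits 29, runs 29→42
Sum = 0+3+7+17+29 = 56.
EDD 63, FIFO 72, SPT 56 → minimum 56.

56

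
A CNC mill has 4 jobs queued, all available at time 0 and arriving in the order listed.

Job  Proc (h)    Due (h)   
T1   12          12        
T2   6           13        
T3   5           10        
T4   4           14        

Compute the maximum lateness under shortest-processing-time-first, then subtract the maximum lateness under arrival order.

SPT (increasing processing time): T4 T3 T2 T1.
T4: 0→4, due 14, lateness -10
T3: 4→9, due 10, lateness -1
T2: 9→15, due 13, lateness 2
T1: 15→27, due 12, lateness 15
Maximum = 15.
FIFO (arrival order): T1 T2 T3 T4.
T1: 0→12, due 12, lateness 0
T2: 12→18, due 13, lateness 5
T3: 18→23, due 10, lateness 13
T4: 23→27, due 14, lateness 13
Maximum = 13.
Difference = 15 − 13 = 2.

2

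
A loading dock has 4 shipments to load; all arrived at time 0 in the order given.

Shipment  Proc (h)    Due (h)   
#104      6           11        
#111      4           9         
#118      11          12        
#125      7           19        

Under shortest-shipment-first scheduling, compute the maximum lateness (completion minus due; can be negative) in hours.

SPT (increasing processing time): #111 #104 #125 #118.
#111: 0→4, due 9, lateness -5
#104: 4→10, due 11, lateness -1
#125: 10→17, due 19, lateness -2
#118: 17→28, due 12, lateness 16
Maximum = 16.

16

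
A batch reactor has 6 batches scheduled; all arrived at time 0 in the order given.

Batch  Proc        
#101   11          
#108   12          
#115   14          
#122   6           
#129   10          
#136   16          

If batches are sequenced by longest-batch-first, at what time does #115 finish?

30

LPT (decreasing processing time): #136 #115 #108 #101 #129 #122.
#136: 0→16
#115: 16→30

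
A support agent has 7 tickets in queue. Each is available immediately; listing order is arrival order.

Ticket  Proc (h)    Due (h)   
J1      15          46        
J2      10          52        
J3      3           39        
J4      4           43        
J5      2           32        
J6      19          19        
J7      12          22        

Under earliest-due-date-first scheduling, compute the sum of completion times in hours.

EDD (increasing due date): J6 J7 J5 J3 J4 J1 J2.
J6: 0→19
J7: 19→31
J5: 31→33
J3: 33→36
J4: 36→40
J1: 40→55
J2: 55→65
Sum = 19+31+33+36+40+55+65 = 279.

279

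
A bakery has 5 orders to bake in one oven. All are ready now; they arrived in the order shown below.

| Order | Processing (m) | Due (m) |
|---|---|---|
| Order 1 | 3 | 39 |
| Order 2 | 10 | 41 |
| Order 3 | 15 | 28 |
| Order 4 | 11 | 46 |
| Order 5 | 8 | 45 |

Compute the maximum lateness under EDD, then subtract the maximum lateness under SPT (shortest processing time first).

EDD (increasing due date): Order 3 Order 1 Order 2 Order 5 Order 4.
Order 3: 0→15, due 28, lateness -13
Order 1: 15→18, due 39, lateness -21
Order 2: 18→28, due 41, lateness -13
Order 5: 28→36, due 45, lateness -9
Order 4: 36→47, due 46, lateness 1
Maximum = 1.
SPT (increasing processing time): Order 1 Order 5 Order 2 Order 4 Order 3.
Order 1: 0→3, due 39, lateness -36
Order 5: 3→11, due 45, lateness -34
Order 2: 11→21, due 41, lateness -20
Order 4: 21→32, due 46, lateness -14
Order 3: 32→47, due 28, lateness 19
Maximum = 19.
Difference = 1 − 19 = -18.

-18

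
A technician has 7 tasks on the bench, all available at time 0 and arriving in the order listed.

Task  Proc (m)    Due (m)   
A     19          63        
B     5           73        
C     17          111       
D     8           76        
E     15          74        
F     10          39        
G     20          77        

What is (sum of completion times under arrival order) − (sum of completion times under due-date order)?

15

FIFO (arrival order): A B C D E F G.
A: 0→19
B: 19→24
C: 24→41
D: 41→49
E: 49→64
F: 64→74
G: 74→94
Sum = 19+24+41+49+64+74+94 = 365.
EDD (increasing due date): F A B E D G C.
F: 0→10
A: 10→29
B: 29→34
E: 34→49
D: 49→57
G: 57→77
C: 77→94
Sum = 10+29+34+49+57+77+94 = 350.
Difference = 365 − 350 = 15.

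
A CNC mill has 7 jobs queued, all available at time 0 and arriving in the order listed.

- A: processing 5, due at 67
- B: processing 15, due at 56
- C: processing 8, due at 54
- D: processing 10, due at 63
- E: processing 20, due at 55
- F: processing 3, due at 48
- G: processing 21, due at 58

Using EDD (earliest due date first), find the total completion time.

317

EDD (increasing due date): F C E B G D A.
F: 0→3
C: 3→11
E: 11→31
B: 31→46
G: 46→67
D: 67→77
A: 77→82
Sum = 3+11+31+46+67+77+82 = 317.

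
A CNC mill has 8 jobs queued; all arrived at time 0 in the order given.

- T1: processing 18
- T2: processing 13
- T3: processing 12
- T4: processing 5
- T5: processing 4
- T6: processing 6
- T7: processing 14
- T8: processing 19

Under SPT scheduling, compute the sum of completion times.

SPT (increasing processing time): T5 T4 T6 T3 T2 T7 T1 T8.
T5: 0→4
T4: 4→9
T6: 9→15
T3: 15→27
T2: 27→40
T7: 40→54
T1: 54→72
T8: 72→91
Sum = 4+9+15+27+40+54+72+91 = 312.

312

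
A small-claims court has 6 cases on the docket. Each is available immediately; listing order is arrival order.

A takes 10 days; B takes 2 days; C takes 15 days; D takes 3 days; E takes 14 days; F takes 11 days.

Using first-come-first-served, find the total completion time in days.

FIFO (arrival order): A B C D E F.
A: 0→10
B: 10→12
C: 12→27
D: 27→30
E: 30→44
F: 44→55
Sum = 10+12+27+30+44+55 = 178.

178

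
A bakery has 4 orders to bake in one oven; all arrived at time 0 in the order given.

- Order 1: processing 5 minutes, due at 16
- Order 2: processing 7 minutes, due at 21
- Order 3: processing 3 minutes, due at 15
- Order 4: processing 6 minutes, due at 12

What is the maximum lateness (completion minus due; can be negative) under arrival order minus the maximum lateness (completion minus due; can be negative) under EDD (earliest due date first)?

9

FIFO (arrival order): Order 1 Order 2 Order 3 Order 4.
Order 1: 0→5, due 16, lateness -11
Order 2: 5→12, due 21, lateness -9
Order 3: 12→15, due 15, lateness 0
Order 4: 15→21, due 12, lateness 9
Maximum = 9.
EDD (increasing due date): Order 4 Order 3 Order 1 Order 2.
Order 4: 0→6, due 12, lateness -6
Order 3: 6→9, due 15, lateness -6
Order 1: 9→14, due 16, lateness -2
Order 2: 14→21, due 21, lateness 0
Maximum = 0.
Difference = 9 − 0 = 9.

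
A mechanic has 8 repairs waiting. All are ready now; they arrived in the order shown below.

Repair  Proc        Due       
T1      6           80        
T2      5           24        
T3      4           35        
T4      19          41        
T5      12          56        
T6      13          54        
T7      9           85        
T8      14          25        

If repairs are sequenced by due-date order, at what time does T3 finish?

EDD (increasing due date): T2 T8 T3 T4 T6 T5 T1 T7.
T2: 0→5
T8: 5→19
T3: 19→23

23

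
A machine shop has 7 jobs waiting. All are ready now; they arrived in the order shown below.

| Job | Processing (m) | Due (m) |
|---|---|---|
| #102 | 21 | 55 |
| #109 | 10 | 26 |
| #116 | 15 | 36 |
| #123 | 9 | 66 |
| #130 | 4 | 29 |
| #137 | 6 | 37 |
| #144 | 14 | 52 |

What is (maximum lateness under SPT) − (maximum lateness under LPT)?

SPT (increasing processing time): #130 #137 #123 #109 #144 #116 #102.
#130: 0→4, due 29, lateness -25
#137: 4→10, due 37, lateness -27
#123: 10→19, due 66, lateness -47
#109: 19→29, due 26, lateness 3
#144: 29→43, due 52, lateness -9
#116: 43→58, due 36, lateness 22
#102: 58→79, due 55, lateness 24
Maximum = 24.
LPT (decreasing processing time): #102 #116 #144 #109 #123 #137 #130.
#102: 0→21, due 55, lateness -34
#116: 21→36, due 36, lateness 0
#144: 36→50, due 52, lateness -2
#109: 50→60, due 26, lateness 34
#123: 60→69, due 66, lateness 3
#137: 69→75, due 37, lateness 38
#130: 75→79, due 29, lateness 50
Maximum = 50.
Difference = 24 − 50 = -26.

-26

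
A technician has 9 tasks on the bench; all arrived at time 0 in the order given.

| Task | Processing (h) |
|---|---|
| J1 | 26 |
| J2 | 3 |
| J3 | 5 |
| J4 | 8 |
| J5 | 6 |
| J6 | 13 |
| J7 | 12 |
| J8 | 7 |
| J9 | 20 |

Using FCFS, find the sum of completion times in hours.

493

FIFO (arrival order): J1 J2 J3 J4 J5 J6 J7 J8 J9.
J1: 0→26
J2: 26→29
J3: 29→34
J4: 34→42
J5: 42→48
J6: 48→61
J7: 61→73
J8: 73→80
J9: 80→100
Sum = 26+29+34+42+48+61+73+80+100 = 493.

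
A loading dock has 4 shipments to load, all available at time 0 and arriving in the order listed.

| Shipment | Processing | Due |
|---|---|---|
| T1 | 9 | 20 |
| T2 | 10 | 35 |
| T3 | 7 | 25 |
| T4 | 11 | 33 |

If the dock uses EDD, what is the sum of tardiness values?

2

EDD (increasing due date): T1 T3 T4 T2.
T1: 0→9, due 20, tardiness 0
T3: 9→16, due 25, tardiness 0
T4: 16→27, due 33, tardiness 0
T2: 27→37, due 35, tardiness 2
Sum = 0+0+0+2 = 2.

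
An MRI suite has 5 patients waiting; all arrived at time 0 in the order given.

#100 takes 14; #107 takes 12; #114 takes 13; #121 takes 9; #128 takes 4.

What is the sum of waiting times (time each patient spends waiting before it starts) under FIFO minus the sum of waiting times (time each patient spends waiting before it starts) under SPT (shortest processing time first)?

47

FIFO (arrival order): #100 #107 #114 #121 #128.
#100: waits 0, runs 0→14
#107: waits 14, runs 14→26
#114: waits 26, runs 26→39
#121: waits 39, runs 39→48
#128: waits 48, runs 48→52
Sum = 0+14+26+39+48 = 127.
SPT (increasing processing time): #128 #121 #107 #114 #100.
#128: waits 0, runs 0→4
#121: waits 4, runs 4→13
#107: waits 13, runs 13→25
#114: waits 25, runs 25→38
#100: waits 38, runs 38→52
Sum = 0+4+13+25+38 = 80.
Difference = 127 − 80 = 47.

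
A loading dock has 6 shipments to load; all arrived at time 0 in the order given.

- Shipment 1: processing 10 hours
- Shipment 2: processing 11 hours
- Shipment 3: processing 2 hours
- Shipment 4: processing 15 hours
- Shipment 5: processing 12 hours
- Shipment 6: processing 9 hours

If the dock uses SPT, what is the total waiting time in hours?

110

SPT (increasing processing time): Shipment 3 Shipment 6 Shipment 1 Shipment 2 Shipment 5 Shipment 4.
Shipment 3: waits 0, runs 0→2
Shipment 6: waits 2, runs 2→11
Shipment 1: waits 11, runs 11→21
Shipment 2: waits 21, runs 21→32
Shipment 5: waits 32, runs 32→44
Shipment 4: waits 44, runs 44→59
Sum = 0+2+11+21+32+44 = 110.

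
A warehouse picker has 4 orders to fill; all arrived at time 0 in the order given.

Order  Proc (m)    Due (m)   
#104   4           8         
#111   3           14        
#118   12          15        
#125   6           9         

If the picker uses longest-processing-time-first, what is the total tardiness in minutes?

LPT (decreasing processing time): #118 #125 #104 #111.
#118: 0→12, due 15, tardiness 0
#125: 12→18, due 9, tardiness 9
#104: 18→22, due 8, tardiness 14
#111: 22→25, due 14, tardiness 11
Sum = 0+9+14+11 = 34.

34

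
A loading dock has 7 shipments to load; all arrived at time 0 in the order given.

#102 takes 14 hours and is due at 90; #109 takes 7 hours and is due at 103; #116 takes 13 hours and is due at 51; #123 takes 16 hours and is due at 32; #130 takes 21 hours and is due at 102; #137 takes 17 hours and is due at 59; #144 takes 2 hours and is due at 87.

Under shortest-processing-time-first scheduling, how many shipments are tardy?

SPT (increasing processing time): #144 #109 #116 #102 #123 #137 #130.
#144: 0→2, due 87, tardiness 0
#109: 2→9, due 103, tardiness 0
#116: 9→22, due 51, tardiness 0
#102: 22→36, due 90, tardiness 0
#123: 36→52, due 32, tardiness 20
#137: 52→69, due 59, tardiness 10
#130: 69→90, due 102, tardiness 0
Late shipments: 2.

2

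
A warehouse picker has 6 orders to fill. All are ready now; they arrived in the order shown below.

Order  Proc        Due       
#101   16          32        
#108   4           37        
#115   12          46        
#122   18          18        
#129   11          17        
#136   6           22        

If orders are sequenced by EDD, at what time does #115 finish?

67

EDD (increasing due date): #129 #122 #136 #101 #108 #115.
#129: 0→11
#122: 11→29
#136: 29→35
#101: 35→51
#108: 51→55
#115: 55→67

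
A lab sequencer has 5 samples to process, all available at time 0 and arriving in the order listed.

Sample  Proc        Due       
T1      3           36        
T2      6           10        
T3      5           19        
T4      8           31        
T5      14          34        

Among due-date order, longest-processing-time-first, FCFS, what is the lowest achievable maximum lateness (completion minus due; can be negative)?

EDD (increasing due date): T2 T3 T4 T5 T1.
T2: 0→6, due 10, lateness -4
T3: 6→11, due 19, lateness -8
T4: 11→19, due 31, lateness -12
T5: 19→33, due 34, lateness -1
T1: 33→36, due 36, lateness 0
Maximum = 0.
LPT (decreasing processing time): T5 T4 T2 T3 T1.
T5: 0→14, due 34, lateness -20
T4: 14→22, due 31, lateness -9
T2: 22→28, due 10, lateness 18
T3: 28→33, due 19, lateness 14
T1: 33→36, due 36, lateness 0
Maximum = 18.
FIFO (arrival order): T1 T2 T3 T4 T5.
T1: 0→3, due 36, lateness -33
T2: 3→9, due 10, lateness -1
T3: 9→14, due 19, lateness -5
T4: 14→22, due 31, lateness -9
T5: 22→36, due 34, lateness 2
Maximum = 2.
EDD 0, LPT 18, FIFO 2 → minimum 0.

0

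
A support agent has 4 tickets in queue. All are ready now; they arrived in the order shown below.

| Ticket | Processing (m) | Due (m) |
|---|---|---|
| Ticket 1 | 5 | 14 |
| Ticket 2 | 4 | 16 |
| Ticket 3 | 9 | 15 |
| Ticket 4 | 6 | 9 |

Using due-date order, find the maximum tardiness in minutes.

EDD (increasing due date): Ticket 4 Ticket 1 Ticket 3 Ticket 2.
Ticket 4: 0→6, due 9, tardiness 0
Ticket 1: 6→11, due 14, tardiness 0
Ticket 3: 11→20, due 15, tardiness 5
Ticket 2: 20→24, due 16, tardiness 8
Maximum = 8.

8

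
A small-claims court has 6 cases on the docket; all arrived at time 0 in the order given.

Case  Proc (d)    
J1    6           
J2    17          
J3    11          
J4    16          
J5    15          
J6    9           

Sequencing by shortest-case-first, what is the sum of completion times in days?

219

SPT (increasing processing time): J1 J6 J3 J5 J4 J2.
J1: 0→6
J6: 6→15
J3: 15→26
J5: 26→41
J4: 41→57
J2: 57→74
Sum = 6+15+26+41+57+74 = 219.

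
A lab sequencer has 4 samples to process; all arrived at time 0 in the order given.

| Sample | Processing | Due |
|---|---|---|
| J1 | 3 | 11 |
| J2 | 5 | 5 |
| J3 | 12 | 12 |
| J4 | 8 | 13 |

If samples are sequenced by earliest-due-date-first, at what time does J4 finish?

EDD (increasing due date): J2 J1 J3 J4.
J2: 0→5
J1: 5→8
J3: 8→20
J4: 20→28

28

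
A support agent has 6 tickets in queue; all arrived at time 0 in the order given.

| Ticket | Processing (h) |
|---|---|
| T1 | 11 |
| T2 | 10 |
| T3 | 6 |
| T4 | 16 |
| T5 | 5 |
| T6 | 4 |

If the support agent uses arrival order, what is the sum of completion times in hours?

202

FIFO (arrival order): T1 T2 T3 T4 T5 T6.
T1: 0→11
T2: 11→21
T3: 21→27
T4: 27→43
T5: 43→48
T6: 48→52
Sum = 11+21+27+43+48+52 = 202.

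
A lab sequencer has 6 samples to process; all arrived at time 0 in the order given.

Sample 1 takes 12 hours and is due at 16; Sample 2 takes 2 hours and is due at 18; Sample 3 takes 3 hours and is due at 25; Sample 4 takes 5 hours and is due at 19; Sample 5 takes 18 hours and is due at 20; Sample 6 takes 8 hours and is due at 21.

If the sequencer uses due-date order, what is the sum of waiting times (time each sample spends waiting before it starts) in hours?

127

EDD (increasing due date): Sample 1 Sample 2 Sample 4 Sample 5 Sample 6 Sample 3.
Sample 1: waits 0, runs 0→12
Sample 2: waits 12, runs 12→14
Sample 4: waits 14, runs 14→19
Sample 5: waits 19, runs 19→37
Sample 6: waits 37, runs 37→45
Sample 3: waits 45, runs 45→48
Sum = 0+12+14+19+37+45 = 127.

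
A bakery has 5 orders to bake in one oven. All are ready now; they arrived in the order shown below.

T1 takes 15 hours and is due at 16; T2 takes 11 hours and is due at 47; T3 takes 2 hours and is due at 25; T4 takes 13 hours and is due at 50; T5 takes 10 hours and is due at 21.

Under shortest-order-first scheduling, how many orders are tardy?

1

SPT (increasing processing time): T3 T5 T2 T4 T1.
T3: 0→2, due 25, tardiness 0
T5: 2→12, due 21, tardiness 0
T2: 12→23, due 47, tardiness 0
T4: 23→36, due 50, tardiness 0
T1: 36→51, due 16, tardiness 35
Late orders: 1.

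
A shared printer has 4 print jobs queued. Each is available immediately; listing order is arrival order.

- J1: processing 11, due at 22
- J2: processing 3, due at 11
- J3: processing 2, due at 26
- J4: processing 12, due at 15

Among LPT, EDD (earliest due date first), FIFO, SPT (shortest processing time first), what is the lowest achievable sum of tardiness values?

6

LPT (decreasing processing time): J4 J1 J2 J3.
J4: 0→12, due 15, tardiness 0
J1: 12→23, due 22, tardiness 1
J2: 23→26, due 11, tardiness 15
J3: 26→28, due 26, tardiness 2
Sum = 0+1+15+2 = 18.
EDD (increasing due date): J2 J4 J1 J3.
J2: 0→3, due 11, tardiness 0
J4: 3→15, due 15, tardiness 0
J1: 15→26, due 22, tardiness 4
J3: 26→28, due 26, tardiness 2
Sum = 0+0+4+2 = 6.
FIFO (arrival order): J1 J2 J3 J4.
J1: 0→11, due 22, tardiness 0
J2: 11→14, due 11, tardiness 3
J3: 14→16, due 26, tardiness 0
J4: 16→28, due 15, tardiness 13
Sum = 0+3+0+13 = 16.
SPT (increasing processing time): J3 J2 J1 J4.
J3: 0→2, due 26, tardiness 0
J2: 2→5, due 11, tardiness 0
J1: 5→16, due 22, tardiness 0
J4: 16→28, due 15, tardiness 13
Sum = 0+0+0+13 = 13.
LPT 18, EDD 6, FIFO 16, SPT 13 → minimum 6.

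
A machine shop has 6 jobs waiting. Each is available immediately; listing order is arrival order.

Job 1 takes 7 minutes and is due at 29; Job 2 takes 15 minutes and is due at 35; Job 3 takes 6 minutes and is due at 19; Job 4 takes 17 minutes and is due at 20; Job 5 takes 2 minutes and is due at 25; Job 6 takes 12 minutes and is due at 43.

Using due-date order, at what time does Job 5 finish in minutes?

25

EDD (increasing due date): Job 3 Job 4 Job 5 Job 1 Job 2 Job 6.
Job 3: 0→6
Job 4: 6→23
Job 5: 23→25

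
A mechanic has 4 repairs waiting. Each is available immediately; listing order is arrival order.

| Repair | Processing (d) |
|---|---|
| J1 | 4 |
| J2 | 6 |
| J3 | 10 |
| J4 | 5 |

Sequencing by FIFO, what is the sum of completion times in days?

FIFO (arrival order): J1 J2 J3 J4.
J1: 0→4
J2: 4→10
J3: 10→20
J4: 20→25
Sum = 4+10+20+25 = 59.

59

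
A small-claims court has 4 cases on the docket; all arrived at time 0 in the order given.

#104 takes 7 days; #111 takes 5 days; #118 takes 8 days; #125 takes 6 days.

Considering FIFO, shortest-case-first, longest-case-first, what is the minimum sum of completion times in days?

FIFO (arrival order): #104 #111 #118 #125.
#104: 0→7
#111: 7→12
#118: 12→20
#125: 20→26
Sum = 7+12+20+26 = 65.
SPT (increasing processing time): #111 #125 #104 #118.
#111: 0→5
#125: 5→11
#104: 11→18
#118: 18→26
Sum = 5+11+18+26 = 60.
LPT (decreasing processing time): #118 #104 #125 #111.
#118: 0→8
#104: 8→15
#125: 15→21
#111: 21→26
Sum = 8+15+21+26 = 70.
FIFO 65, SPT 60, LPT 70 → minimum 60.

60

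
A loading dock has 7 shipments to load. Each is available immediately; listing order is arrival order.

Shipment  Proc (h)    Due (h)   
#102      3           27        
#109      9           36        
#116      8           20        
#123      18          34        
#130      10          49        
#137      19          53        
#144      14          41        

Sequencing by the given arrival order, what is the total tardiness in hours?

58

FIFO (arrival order): #102 #109 #116 #123 #130 #137 #144.
#102: 0→3, due 27, tardiness 0
#109: 3→12, due 36, tardiness 0
#116: 12→20, due 20, tardiness 0
#123: 20→38, due 34, tardiness 4
#130: 38→48, due 49, tardiness 0
#137: 48→67, due 53, tardiness 14
#144: 67→81, due 41, tardiness 40
Sum = 0+0+0+4+0+14+40 = 58.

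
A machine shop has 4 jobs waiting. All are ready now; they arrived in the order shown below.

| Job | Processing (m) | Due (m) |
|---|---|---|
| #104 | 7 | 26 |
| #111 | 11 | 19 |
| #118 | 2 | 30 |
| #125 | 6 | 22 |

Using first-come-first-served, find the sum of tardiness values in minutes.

FIFO (arrival order): #104 #111 #118 #125.
#104: 0→7, due 26, tardiness 0
#111: 7→18, due 19, tardiness 0
#118: 18→20, due 30, tardiness 0
#125: 20→26, due 22, tardiness 4
Sum = 0+0+0+4 = 4.

4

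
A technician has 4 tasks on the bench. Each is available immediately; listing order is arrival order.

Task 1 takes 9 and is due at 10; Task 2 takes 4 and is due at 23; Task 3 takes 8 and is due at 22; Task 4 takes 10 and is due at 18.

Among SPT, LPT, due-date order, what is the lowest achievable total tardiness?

14

SPT (increasing processing time): Task 2 Task 3 Task 1 Task 4.
Task 2: 0→4, due 23, tardiness 0
Task 3: 4→12, due 22, tardiness 0
Task 1: 12→21, due 10, tardiness 11
Task 4: 21→31, due 18, tardiness 13
Sum = 0+0+11+13 = 24.
LPT (decreasing processing time): Task 4 Task 1 Task 3 Task 2.
Task 4: 0→10, due 18, tardiness 0
Task 1: 10→19, due 10, tardiness 9
Task 3: 19→27, due 22, tardiness 5
Task 2: 27→31, due 23, tardiness 8
Sum = 0+9+5+8 = 22.
EDD (increasing due date): Task 1 Task 4 Task 3 Task 2.
Task 1: 0→9, due 10, tardiness 0
Task 4: 9→19, due 18, tardiness 1
Task 3: 19→27, due 22, tardiness 5
Task 2: 27→31, due 23, tardiness 8
Sum = 0+1+5+8 = 14.
SPT 24, LPT 22, EDD 14 → minimum 14.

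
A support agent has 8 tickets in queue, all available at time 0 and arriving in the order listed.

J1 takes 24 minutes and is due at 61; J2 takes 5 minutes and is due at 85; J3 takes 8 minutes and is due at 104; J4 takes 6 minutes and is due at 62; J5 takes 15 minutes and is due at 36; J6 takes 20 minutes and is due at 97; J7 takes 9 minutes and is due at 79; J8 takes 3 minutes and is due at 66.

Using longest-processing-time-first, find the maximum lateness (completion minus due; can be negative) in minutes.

24

LPT (decreasing processing time): J1 J6 J5 J7 J3 J4 J2 J8.
J1: 0→24, due 61, lateness -37
J6: 24→44, due 97, lateness -53
J5: 44→59, due 36, lateness 23
J7: 59→68, due 79, lateness -11
J3: 68→76, due 104, lateness -28
J4: 76→82, due 62, lateness 20
J2: 82→87, due 85, lateness 2
J8: 87→90, due 66, lateness 24
Maximum = 24.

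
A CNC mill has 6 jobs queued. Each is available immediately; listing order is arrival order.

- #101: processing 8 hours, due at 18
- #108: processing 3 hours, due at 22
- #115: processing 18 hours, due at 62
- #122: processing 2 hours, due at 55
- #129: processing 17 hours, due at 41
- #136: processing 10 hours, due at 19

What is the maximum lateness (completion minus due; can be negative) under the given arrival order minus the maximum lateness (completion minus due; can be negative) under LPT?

FIFO (arrival order): #101 #108 #115 #122 #129 #136.
#101: 0→8, due 18, lateness -10
#108: 8→11, due 22, lateness -11
#115: 11→29, due 62, lateness -33
#122: 29→31, due 55, lateness -24
#129: 31→48, due 41, lateness 7
#136: 48→58, due 19, lateness 39
Maximum = 39.
LPT (decreasing processing time): #115 #129 #136 #101 #108 #122.
#115: 0→18, due 62, lateness -44
#129: 18→35, due 41, lateness -6
#136: 35→45, due 19, lateness 26
#101: 45→53, due 18, lateness 35
#108: 53→56, due 22, lateness 34
#122: 56→58, due 55, lateness 3
Maximum = 35.
Difference = 39 − 35 = 4.

4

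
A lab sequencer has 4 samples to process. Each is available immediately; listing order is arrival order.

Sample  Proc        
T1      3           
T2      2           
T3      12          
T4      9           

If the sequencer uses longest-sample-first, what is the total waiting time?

LPT (decreasing processing time): T3 T4 T1 T2.
T3: waits 0, runs 0→12
T4: waits 12, runs 12→21
T1: waits 21, runs 21→24
T2: waits 24, runs 24→26
Sum = 0+12+21+24 = 57.

57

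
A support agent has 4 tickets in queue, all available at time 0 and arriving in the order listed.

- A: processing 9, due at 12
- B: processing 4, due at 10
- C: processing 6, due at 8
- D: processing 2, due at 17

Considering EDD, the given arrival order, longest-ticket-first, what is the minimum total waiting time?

35

EDD (increasing due date): C B A D.
C: waits 0, runs 0→6
B: waits 6, runs 6→10
A: waits 10, runs 10→19
D: waits 19, runs 19→21
Sum = 0+6+10+19 = 35.
FIFO (arrival order): A B C D.
A: waits 0, runs 0→9
B: waits 9, runs 9→13
C: waits 13, runs 13→19
D: waits 19, runs 19→21
Sum = 0+9+13+19 = 41.
LPT (decreasing processing time): A C B D.
A: waits 0, runs 0→9
C: waits 9, runs 9→15
B: waits 15, runs 15→19
D: waits 19, runs 19→21
Sum = 0+9+15+19 = 43.
EDD 35, FIFO 41, LPT 43 → minimum 35.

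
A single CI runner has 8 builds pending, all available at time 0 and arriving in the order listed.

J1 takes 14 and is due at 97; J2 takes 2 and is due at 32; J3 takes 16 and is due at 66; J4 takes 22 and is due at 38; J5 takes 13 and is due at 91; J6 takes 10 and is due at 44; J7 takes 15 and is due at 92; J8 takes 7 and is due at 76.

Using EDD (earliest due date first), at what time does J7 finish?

EDD (increasing due date): J2 J4 J6 J3 J8 J5 J7 J1.
J2: 0→2
J4: 2→24
J6: 24→34
J3: 34→50
J8: 50→57
J5: 57→70
J7: 70→85

85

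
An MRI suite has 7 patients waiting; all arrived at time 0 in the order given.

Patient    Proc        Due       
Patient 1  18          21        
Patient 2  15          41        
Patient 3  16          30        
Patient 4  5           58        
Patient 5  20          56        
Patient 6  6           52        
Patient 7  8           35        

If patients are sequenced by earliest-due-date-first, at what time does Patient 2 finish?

57

EDD (increasing due date): Patient 1 Patient 3 Patient 7 Patient 2 Patient 6 Patient 5 Patient 4.
Patient 1: 0→18
Patient 3: 18→34
Patient 7: 34→42
Patient 2: 42→57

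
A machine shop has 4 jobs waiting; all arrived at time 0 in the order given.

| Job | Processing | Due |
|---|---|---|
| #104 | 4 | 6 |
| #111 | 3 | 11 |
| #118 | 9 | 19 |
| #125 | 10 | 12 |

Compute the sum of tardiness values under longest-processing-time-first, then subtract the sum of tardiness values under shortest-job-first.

17

LPT (decreasing processing time): #125 #118 #104 #111.
#125: 0→10, due 12, tardiness 0
#118: 10→19, due 19, tardiness 0
#104: 19→23, due 6, tardiness 17
#111: 23→26, due 11, tardiness 15
Sum = 0+0+17+15 = 32.
SPT (increasing processing time): #111 #104 #118 #125.
#111: 0→3, due 11, tardiness 0
#104: 3→7, due 6, tardiness 1
#118: 7→16, due 19, tardiness 0
#125: 16→26, due 12, tardiness 14
Sum = 0+1+0+14 = 15.
Difference = 32 − 15 = 17.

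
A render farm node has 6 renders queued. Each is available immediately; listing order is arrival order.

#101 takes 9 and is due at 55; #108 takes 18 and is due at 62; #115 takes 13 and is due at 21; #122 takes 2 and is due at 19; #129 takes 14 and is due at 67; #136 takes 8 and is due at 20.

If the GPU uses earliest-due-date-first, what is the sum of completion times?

181

EDD (increasing due date): #122 #136 #115 #101 #108 #129.
#122: 0→2
#136: 2→10
#115: 10→23
#101: 23→32
#108: 32→50
#129: 50→64
Sum = 2+10+23+32+50+64 = 181.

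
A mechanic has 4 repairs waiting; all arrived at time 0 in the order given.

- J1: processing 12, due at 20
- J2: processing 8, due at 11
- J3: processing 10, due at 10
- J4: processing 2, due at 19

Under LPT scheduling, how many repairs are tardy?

3

LPT (decreasing processing time): J1 J3 J2 J4.
J1: 0→12, due 20, tardiness 0
J3: 12→22, due 10, tardiness 12
J2: 22→30, due 11, tardiness 19
J4: 30→32, due 19, tardiness 13
Late repairs: 3.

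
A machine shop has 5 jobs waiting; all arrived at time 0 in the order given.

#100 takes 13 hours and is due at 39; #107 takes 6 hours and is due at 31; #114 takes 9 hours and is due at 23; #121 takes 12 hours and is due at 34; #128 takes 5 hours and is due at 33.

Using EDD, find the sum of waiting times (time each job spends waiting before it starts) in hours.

76

EDD (increasing due date): #114 #107 #128 #121 #100.
#114: waits 0, runs 0→9
#107: waits 9, runs 9→15
#128: waits 15, runs 15→20
#121: waits 20, runs 20→32
#100: waits 32, runs 32→45
Sum = 0+9+15+20+32 = 76.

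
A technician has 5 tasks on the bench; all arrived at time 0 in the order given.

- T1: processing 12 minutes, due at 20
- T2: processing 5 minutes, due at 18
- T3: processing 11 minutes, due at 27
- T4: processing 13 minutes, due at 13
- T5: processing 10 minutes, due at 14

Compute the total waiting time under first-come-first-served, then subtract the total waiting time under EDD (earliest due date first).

FIFO (arrival order): T1 T2 T3 T4 T5.
T1: waits 0, runs 0→12
T2: waits 12, runs 12→17
T3: waits 17, runs 17→28
T4: waits 28, runs 28→41
T5: waits 41, runs 41→51
Sum = 0+12+17+28+41 = 98.
EDD (increasing due date): T4 T5 T2 T1 T3.
T4: waits 0, runs 0→13
T5: waits 13, runs 13→23
T2: waits 23, runs 23→28
T1: waits 28, runs 28→40
T3: waits 40, runs 40→51
Sum = 0+13+23+28+40 = 104.
Difference = 98 − 104 = -6.

-6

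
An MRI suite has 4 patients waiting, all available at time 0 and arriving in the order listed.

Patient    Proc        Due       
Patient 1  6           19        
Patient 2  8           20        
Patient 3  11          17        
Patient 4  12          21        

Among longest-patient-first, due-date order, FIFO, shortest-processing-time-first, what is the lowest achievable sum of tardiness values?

21

LPT (decreasing processing time): Patient 4 Patient 3 Patient 2 Patient 1.
Patient 4: 0→12, due 21, tardiness 0
Patient 3: 12→23, due 17, tardiness 6
Patient 2: 23→31, due 20, tardiness 11
Patient 1: 31→37, due 19, tardiness 18
Sum = 0+6+11+18 = 35.
EDD (increasing due date): Patient 3 Patient 1 Patient 2 Patient 4.
Patient 3: 0→11, due 17, tardiness 0
Patient 1: 11→17, due 19, tardiness 0
Patient 2: 17→25, due 20, tardiness 5
Patient 4: 25→37, due 21, tardiness 16
Sum = 0+0+5+16 = 21.
FIFO (arrival order): Patient 1 Patient 2 Patient 3 Patient 4.
Patient 1: 0→6, due 19, tardiness 0
Patient 2: 6→14, due 20, tardiness 0
Patient 3: 14→25, due 17, tardiness 8
Patient 4: 25→37, due 21, tardiness 16
Sum = 0+0+8+16 = 24.
SPT (increasing processing time): Patient 1 Patient 2 Patient 3 Patient 4.
Patient 1: 0→6, due 19, tardiness 0
Patient 2: 6→14, due 20, tardiness 0
Patient 3: 14→25, due 17, tardiness 8
Patient 4: 25→37, due 21, tardiness 16
Sum = 0+0+8+16 = 24.
LPT 35, EDD 21, FIFO 24, SPT 24 → minimum 21.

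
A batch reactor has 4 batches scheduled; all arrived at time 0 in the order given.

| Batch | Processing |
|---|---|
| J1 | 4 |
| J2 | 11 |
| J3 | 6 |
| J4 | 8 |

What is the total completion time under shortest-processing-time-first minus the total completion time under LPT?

-23

SPT (increasing processing time): J1 J3 J4 J2.
J1: 0→4
J3: 4→10
J4: 10→18
J2: 18→29
Sum = 4+10+18+29 = 61.
LPT (decreasing processing time): J2 J4 J3 J1.
J2: 0→11
J4: 11→19
J3: 19→25
J1: 25→29
Sum = 11+19+25+29 = 84.
Difference = 61 − 84 = -23.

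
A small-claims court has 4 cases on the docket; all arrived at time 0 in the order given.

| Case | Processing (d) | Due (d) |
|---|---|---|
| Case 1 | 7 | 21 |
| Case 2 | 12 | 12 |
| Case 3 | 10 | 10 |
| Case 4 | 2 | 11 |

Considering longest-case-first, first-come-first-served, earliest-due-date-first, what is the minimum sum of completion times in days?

LPT (decreasing processing time): Case 2 Case 3 Case 1 Case 4.
Case 2: 0→12
Case 3: 12→22
Case 1: 22→29
Case 4: 29→31
Sum = 12+22+29+31 = 94.
FIFO (arrival order): Case 1 Case 2 Case 3 Case 4.
Case 1: 0→7
Case 2: 7→19
Case 3: 19→29
Case 4: 29→31
Sum = 7+19+29+31 = 86.
EDD (increasing due date): Case 3 Case 4 Case 2 Case 1.
Case 3: 0→10
Case 4: 10→12
Case 2: 12→24
Case 1: 24→31
Sum = 10+12+24+31 = 77.
LPT 94, FIFO 86, EDD 77 → minimum 77.

77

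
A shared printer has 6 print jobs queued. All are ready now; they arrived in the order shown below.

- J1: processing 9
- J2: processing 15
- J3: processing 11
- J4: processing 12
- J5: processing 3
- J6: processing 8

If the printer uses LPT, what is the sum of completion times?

240

LPT (decreasing processing time): J2 J4 J3 J1 J6 J5.
J2: 0→15
J4: 15→27
J3: 27→38
J1: 38→47
J6: 47→55
J5: 55→58
Sum = 15+27+38+47+55+58 = 240.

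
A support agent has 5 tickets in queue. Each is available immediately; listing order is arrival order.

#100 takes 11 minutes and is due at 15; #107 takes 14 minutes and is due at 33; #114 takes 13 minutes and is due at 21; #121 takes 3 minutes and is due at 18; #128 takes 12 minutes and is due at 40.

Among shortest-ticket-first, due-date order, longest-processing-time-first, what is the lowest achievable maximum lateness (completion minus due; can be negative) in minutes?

13

SPT (increasing processing time): #121 #100 #128 #114 #107.
#121: 0→3, due 18, lateness -15
#100: 3→14, due 15, lateness -1
#128: 14→26, due 40, lateness -14
#114: 26→39, due 21, lateness 18
#107: 39→53, due 33, lateness 20
Maximum = 20.
EDD (increasing due date): #100 #121 #114 #107 #128.
#100: 0→11, due 15, lateness -4
#121: 11→14, due 18, lateness -4
#114: 14→27, due 21, lateness 6
#107: 27→41, due 33, lateness 8
#128: 41→53, due 40, lateness 13
Maximum = 13.
LPT (decreasing processing time): #107 #114 #128 #100 #121.
#107: 0→14, due 33, lateness -19
#114: 14→27, due 21, lateness 6
#128: 27→39, due 40, lateness -1
#100: 39→50, due 15, lateness 35
#121: 50→53, due 18, lateness 35
Maximum = 35.
SPT 20, EDD 13, LPT 35 → minimum 13.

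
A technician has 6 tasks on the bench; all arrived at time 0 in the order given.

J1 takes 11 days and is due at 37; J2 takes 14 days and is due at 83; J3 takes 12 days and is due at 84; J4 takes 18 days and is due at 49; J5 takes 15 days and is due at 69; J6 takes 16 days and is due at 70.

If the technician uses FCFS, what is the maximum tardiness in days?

FIFO (arrival order): J1 J2 J3 J4 J5 J6.
J1: 0→11, due 37, tardiness 0
J2: 11→25, due 83, tardiness 0
J3: 25→37, due 84, tardiness 0
J4: 37→55, due 49, tardiness 6
J5: 55→70, due 69, tardiness 1
J6: 70→86, due 70, tardiness 16
Maximum = 16.

16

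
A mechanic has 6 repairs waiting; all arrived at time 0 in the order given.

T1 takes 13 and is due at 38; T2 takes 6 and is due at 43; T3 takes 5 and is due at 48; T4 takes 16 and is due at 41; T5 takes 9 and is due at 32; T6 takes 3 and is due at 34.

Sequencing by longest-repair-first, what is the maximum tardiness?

18

LPT (decreasing processing time): T4 T1 T5 T2 T3 T6.
T4: 0→16, due 41, tardiness 0
T1: 16→29, due 38, tardiness 0
T5: 29→38, due 32, tardiness 6
T2: 38→44, due 43, tardiness 1
T3: 44→49, due 48, tardiness 1
T6: 49→52, due 34, tardiness 18
Maximum = 18.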